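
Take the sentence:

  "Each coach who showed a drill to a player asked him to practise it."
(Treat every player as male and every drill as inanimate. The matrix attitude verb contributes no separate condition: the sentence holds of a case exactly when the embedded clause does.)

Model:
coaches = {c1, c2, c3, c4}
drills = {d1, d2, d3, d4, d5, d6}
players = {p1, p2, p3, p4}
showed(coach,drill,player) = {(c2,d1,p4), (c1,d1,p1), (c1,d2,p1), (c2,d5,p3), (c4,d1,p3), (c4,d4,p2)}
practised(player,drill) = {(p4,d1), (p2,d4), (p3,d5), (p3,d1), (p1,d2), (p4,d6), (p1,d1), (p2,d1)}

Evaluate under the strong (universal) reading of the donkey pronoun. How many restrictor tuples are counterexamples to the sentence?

0

"him" takes "a player" as antecedent and "it" takes "a drill"; both are donkey pronouns co-varying with the restrictor.
Strong reading: for every (c,d,p) with showed(c,d,p), practised(p,d).
Restrictor triples: (c1,d1,p1)→practised(p1,d1) ✓  (c1,d2,p1)→practised(p1,d2) ✓  (c2,d1,p4)→practised(p4,d1) ✓  (c2,d5,p3)→practised(p3,d5) ✓  (c4,d1,p3)→practised(p3,d1) ✓  (c4,d4,p2)→practised(p2,d4) ✓
Counterexamples (restrictor triples failing the scope): 0.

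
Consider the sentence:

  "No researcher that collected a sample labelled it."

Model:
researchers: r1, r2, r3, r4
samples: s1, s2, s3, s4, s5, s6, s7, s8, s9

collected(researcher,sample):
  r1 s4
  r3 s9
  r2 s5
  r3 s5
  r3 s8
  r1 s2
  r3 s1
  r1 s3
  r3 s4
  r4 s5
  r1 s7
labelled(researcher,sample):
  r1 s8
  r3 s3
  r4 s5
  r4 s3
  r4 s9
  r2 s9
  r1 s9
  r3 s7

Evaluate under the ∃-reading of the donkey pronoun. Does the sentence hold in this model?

"it" takes "a sample" as antecedent — a donkey pronoun bound across the clause boundary.
Truth condition: for no (r,s) with collected(r,s) does labelled(r,s) hold.
Restrictor pairs — does the scope hold? (r1,s2):fails  (r1,s3):fails  (r1,s4):fails  (r1,s7):fails  (r2,s5):fails  (r3,s1):fails  (r3,s4):fails  (r3,s5):fails  (r3,s8):fails  (r3,s9):fails  (r4,s5):holds
Scope holds for 1 pair(s), so the sentence is false.

False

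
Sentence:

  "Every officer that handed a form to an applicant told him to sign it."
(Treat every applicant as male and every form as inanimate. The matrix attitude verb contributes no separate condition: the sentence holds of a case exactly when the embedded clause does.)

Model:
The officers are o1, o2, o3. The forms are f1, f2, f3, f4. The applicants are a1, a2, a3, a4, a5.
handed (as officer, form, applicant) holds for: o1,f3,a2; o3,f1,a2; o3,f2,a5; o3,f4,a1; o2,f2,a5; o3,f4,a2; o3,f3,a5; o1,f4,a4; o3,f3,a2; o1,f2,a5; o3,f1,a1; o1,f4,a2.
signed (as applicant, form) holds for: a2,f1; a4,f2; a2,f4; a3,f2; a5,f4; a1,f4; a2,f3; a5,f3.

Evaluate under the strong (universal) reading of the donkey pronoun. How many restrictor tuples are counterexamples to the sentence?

5

"him" takes "an applicant" as antecedent and "it" takes "a form"; both are donkey pronouns co-varying with the restrictor.
Strong reading: for every (o,f,a) with handed(o,f,a), signed(a,f).
Restrictor triples: (o1,f2,a5)→signed(a5,f2) ✗  (o1,f3,a2)→signed(a2,f3) ✓  (o1,f4,a2)→signed(a2,f4) ✓  (o1,f4,a4)→signed(a4,f4) ✗  (o2,f2,a5)→signed(a5,f2) ✗  (o3,f1,a1)→signed(a1,f1) ✗  (o3,f1,a2)→signed(a2,f1) ✓  (o3,f2,a5)→signed(a5,f2) ✗  (o3,f3,a2)→signed(a2,f3) ✓  (o3,f3,a5)→signed(a5,f3) ✓  (o3,f4,a1)→signed(a1,f4) ✓  (o3,f4,a2)→signed(a2,f4) ✓
Counterexamples (restrictor triples failing the scope): 5.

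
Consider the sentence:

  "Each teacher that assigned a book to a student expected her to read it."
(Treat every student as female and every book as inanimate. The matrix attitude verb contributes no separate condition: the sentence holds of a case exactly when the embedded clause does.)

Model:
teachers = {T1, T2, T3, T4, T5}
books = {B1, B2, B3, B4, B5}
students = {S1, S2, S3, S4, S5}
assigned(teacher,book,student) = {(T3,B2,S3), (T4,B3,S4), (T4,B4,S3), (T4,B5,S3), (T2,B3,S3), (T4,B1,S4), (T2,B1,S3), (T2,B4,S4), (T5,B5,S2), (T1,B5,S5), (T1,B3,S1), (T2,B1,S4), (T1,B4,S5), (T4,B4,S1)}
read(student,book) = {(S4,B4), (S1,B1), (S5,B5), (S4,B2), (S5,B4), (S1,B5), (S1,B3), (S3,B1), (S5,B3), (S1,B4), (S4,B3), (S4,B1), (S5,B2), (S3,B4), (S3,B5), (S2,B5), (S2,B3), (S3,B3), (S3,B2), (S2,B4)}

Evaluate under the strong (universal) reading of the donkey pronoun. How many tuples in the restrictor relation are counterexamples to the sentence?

"her" takes "a student" as antecedent and "it" takes "a book"; both are donkey pronouns co-varying with the restrictor.
Strong reading: for every (t,b,s) with assigned(t,b,s), read(s,b).
Restrictor triples: (T1,B3,S1)→read(S1,B3) ✓  (T1,B4,S5)→read(S5,B4) ✓  (T1,B5,S5)→read(S5,B5) ✓  (T2,B1,S3)→read(S3,B1) ✓  (T2,B1,S4)→read(S4,B1) ✓  (T2,B3,S3)→read(S3,B3) ✓  (T2,B4,S4)→read(S4,B4) ✓  (T3,B2,S3)→read(S3,B2) ✓  (T4,B1,S4)→read(S4,B1) ✓  (T4,B3,S4)→read(S4,B3) ✓  (T4,B4,S1)→read(S1,B4) ✓  (T4,B4,S3)→read(S3,B4) ✓  (T4,B5,S3)→read(S3,B5) ✓  (T5,B5,S2)→read(S2,B5) ✓
Counterexamples (restrictor triples failing the scope): 0.

0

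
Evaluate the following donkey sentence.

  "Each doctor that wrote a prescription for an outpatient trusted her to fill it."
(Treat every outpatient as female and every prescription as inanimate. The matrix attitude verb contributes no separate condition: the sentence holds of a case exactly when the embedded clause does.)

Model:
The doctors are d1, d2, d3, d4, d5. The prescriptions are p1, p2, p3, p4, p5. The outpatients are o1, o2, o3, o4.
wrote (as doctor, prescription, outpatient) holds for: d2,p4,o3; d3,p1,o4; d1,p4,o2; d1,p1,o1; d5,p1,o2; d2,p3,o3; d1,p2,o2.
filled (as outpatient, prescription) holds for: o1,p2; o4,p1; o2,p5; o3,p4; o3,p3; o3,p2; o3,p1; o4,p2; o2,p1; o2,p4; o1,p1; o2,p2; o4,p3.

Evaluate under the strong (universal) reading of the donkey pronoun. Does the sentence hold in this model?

True

"her" takes "an outpatient" as antecedent and "it" takes "a prescription"; both are donkey pronouns co-varying with the restrictor.
Strong reading: for every (d,p,o) with wrote(d,p,o), filled(o,p).
Restrictor triples: (d1,p1,o1)→filled(o1,p1) ✓  (d1,p2,o2)→filled(o2,p2) ✓  (d1,p4,o2)→filled(o2,p4) ✓  (d2,p3,o3)→filled(o3,p3) ✓  (d2,p4,o3)→filled(o3,p4) ✓  (d3,p1,o4)→filled(o4,p1) ✓  (d5,p1,o2)→filled(o2,p1) ✓
Every restrictor triple satisfies the scope.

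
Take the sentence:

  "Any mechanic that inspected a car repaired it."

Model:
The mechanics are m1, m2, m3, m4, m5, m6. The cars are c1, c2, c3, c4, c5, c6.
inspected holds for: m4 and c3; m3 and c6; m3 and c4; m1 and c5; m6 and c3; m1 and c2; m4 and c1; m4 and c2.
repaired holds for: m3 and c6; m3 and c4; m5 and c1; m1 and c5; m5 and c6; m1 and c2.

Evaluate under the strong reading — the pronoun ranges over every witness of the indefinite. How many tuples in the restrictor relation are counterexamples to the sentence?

4

"it" takes "a car" as antecedent — a donkey pronoun bound across the clause boundary.
Strong reading: for every (m,c) with inspected(m,c), repaired(m,c).
Restrictor pairs: (m1,c2) ✓  (m1,c5) ✓  (m3,c4) ✓  (m3,c6) ✓  (m4,c1) ✗  (m4,c2) ✗  (m4,c3) ✗  (m6,c3) ✗
Counterexamples (restrictor pairs failing the scope): 4.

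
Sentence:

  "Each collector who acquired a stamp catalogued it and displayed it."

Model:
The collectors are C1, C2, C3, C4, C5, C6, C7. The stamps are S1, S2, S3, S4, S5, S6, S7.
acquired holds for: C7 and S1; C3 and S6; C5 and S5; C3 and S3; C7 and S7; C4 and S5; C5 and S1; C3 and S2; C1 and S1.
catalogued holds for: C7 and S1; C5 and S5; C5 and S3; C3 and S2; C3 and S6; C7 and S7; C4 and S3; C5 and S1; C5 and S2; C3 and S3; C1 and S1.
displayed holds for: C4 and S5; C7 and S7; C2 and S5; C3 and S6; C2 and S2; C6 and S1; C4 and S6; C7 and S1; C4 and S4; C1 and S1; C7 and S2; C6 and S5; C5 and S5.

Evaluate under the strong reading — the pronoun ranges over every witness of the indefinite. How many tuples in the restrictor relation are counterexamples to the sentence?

4

"it" takes "a stamp" as antecedent — a donkey pronoun bound across the clause boundary.
Strong reading: for every (c,s) with acquired(c,s), catalogued(c,s) ∧ displayed(c,s).
Restrictor pairs: (C1,S1) ✓  (C3,S2) ✗  (C3,S3) ✗  (C3,S6) ✓  (C4,S5) ✗  (C5,S1) ✗  (C5,S5) ✓  (C7,S1) ✓  (C7,S7) ✓
Counterexamples (restrictor pairs failing the scope): 4.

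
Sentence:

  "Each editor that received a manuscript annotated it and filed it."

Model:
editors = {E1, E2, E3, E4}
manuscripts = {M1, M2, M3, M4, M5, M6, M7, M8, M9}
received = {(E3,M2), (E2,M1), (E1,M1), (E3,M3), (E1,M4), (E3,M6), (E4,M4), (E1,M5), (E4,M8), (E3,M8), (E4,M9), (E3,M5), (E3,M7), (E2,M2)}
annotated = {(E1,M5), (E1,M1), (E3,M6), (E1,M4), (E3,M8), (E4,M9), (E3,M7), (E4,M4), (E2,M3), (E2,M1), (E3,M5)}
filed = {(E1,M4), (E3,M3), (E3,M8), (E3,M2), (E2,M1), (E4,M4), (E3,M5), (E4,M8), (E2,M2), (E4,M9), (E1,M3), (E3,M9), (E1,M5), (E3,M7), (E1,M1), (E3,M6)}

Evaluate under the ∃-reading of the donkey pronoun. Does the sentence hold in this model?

"it" takes "a manuscript" as antecedent — a donkey pronoun bound across the clause boundary.
Weak reading: every editor e with some received-manuscript has at least one received-manuscript m such that annotated(e,m) ∧ filed(e,m).
Per editor: E1:✓  E2:✓  E3:✓  E4:✓
Every editor in the restrictor has a witness.

True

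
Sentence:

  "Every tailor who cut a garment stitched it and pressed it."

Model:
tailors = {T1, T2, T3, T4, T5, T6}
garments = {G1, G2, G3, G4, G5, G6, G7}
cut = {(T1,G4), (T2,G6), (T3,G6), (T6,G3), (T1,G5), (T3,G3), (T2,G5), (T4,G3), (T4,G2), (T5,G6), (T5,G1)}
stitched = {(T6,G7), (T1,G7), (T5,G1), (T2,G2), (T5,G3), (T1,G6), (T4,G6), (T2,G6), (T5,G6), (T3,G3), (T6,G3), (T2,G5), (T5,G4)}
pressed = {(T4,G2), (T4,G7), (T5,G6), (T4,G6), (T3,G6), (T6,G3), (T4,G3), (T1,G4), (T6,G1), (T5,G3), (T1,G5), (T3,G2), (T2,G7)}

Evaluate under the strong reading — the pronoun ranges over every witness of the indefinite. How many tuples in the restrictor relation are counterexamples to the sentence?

"it" takes "a garment" as antecedent — a donkey pronoun bound across the clause boundary.
Strong reading: for every (t,g) with cut(t,g), stitched(t,g) ∧ pressed(t,g).
Restrictor pairs: (T1,G4) ✗  (T1,G5) ✗  (T2,G5) ✗  (T2,G6) ✗  (T3,G3) ✗  (T3,G6) ✗  (T4,G2) ✗  (T4,G3) ✗  (T5,G1) ✗  (T5,G6) ✓  (T6,G3) ✓
Counterexamples (restrictor pairs failing the scope): 9.

9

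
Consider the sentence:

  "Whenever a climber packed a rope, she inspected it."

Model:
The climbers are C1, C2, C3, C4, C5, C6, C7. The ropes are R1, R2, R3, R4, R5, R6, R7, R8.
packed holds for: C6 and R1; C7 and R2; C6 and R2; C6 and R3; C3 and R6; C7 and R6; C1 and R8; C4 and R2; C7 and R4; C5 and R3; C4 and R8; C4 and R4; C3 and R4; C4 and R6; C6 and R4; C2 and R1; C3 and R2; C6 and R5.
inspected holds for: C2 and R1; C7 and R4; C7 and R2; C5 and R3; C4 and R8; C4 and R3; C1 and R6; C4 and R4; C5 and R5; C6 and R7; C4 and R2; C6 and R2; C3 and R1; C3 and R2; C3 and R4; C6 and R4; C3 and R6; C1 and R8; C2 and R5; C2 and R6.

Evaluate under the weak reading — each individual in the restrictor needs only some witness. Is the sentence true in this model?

"it" takes "a rope" as antecedent — a donkey pronoun bound across the clause boundary.
Weak reading: every climber c with some packed-rope has at least one packed-rope r such that inspected(c,r).
Per climber: C1:✓  C2:✓  C3:✓  C4:✓  C5:✓  C6:✓  C7:✓
Every climber in the restrictor has a witness.

True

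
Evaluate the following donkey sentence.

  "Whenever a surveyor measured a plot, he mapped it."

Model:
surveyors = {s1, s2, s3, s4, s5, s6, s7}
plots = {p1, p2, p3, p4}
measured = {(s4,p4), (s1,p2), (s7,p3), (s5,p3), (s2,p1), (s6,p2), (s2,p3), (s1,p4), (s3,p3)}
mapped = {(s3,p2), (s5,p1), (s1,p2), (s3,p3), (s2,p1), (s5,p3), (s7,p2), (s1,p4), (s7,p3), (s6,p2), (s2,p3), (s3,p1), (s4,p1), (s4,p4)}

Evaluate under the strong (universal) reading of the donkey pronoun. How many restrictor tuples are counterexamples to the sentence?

"it" takes "a plot" as antecedent — a donkey pronoun bound across the clause boundary.
Strong reading: for every (s,p) with measured(s,p), mapped(s,p).
Restrictor pairs: (s1,p2) ✓  (s1,p4) ✓  (s2,p1) ✓  (s2,p3) ✓  (s3,p3) ✓  (s4,p4) ✓  (s5,p3) ✓  (s6,p2) ✓  (s7,p3) ✓
Counterexamples (restrictor pairs failing the scope): 0.

0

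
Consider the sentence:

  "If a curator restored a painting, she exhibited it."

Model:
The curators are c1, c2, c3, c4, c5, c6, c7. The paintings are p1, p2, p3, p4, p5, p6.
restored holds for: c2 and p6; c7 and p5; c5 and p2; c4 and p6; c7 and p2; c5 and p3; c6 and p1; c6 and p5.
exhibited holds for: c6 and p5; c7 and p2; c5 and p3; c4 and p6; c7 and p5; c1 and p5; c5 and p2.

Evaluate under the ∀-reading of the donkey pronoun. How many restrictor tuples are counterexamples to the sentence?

2

"it" takes "a painting" as antecedent — a donkey pronoun bound across the clause boundary.
Strong reading: for every (c,p) with restored(c,p), exhibited(c,p).
Restrictor pairs: (c2,p6) ✗  (c4,p6) ✓  (c5,p2) ✓  (c5,p3) ✓  (c6,p1) ✗  (c6,p5) ✓  (c7,p2) ✓  (c7,p5) ✓
Counterexamples (restrictor pairs failing the scope): 2.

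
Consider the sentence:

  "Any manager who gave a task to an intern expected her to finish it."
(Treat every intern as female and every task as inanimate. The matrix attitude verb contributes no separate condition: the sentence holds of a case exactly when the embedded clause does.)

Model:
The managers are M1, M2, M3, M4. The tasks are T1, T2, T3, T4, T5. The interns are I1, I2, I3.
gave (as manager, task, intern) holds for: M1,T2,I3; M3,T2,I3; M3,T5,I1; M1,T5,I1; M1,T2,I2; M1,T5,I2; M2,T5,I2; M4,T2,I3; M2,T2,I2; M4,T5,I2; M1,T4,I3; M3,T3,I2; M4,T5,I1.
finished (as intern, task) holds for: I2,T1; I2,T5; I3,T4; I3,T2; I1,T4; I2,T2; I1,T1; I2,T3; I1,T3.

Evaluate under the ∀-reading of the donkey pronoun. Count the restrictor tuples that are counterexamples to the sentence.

"her" takes "an intern" as antecedent and "it" takes "a task"; both are donkey pronouns co-varying with the restrictor.
Strong reading: for every (m,t,i) with gave(m,t,i), finished(i,t).
Restrictor triples: (M1,T2,I2)→finished(I2,T2) ✓  (M1,T2,I3)→finished(I3,T2) ✓  (M1,T4,I3)→finished(I3,T4) ✓  (M1,T5,I1)→finished(I1,T5) ✗  (M1,T5,I2)→finished(I2,T5) ✓  (M2,T2,I2)→finished(I2,T2) ✓  (M2,T5,I2)→finished(I2,T5) ✓  (M3,T2,I3)→finished(I3,T2) ✓  (M3,T3,I2)→finished(I2,T3) ✓  (M3,T5,I1)→finished(I1,T5) ✗  (M4,T2,I3)→finished(I3,T2) ✓  (M4,T5,I1)→finished(I1,T5) ✗  (M4,T5,I2)→finished(I2,T5) ✓
Counterexamples (restrictor triples failing the scope): 3.

3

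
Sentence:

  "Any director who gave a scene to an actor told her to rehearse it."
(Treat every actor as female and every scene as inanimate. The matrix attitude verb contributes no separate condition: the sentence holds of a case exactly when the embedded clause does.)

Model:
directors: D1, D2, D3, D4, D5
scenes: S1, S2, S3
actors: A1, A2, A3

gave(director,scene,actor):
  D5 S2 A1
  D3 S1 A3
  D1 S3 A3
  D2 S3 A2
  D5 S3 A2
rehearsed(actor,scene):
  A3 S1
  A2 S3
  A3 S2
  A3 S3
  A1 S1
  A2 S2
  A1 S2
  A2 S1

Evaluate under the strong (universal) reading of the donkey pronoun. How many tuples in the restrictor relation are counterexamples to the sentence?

"her" takes "an actor" as antecedent and "it" takes "a scene"; both are donkey pronouns co-varying with the restrictor.
Strong reading: for every (d,s,a) with gave(d,s,a), rehearsed(a,s).
Restrictor triples: (D1,S3,A3)→rehearsed(A3,S3) ✓  (D2,S3,A2)→rehearsed(A2,S3) ✓  (D3,S1,A3)→rehearsed(A3,S1) ✓  (D5,S2,A1)→rehearsed(A1,S2) ✓  (D5,S3,A2)→rehearsed(A2,S3) ✓
Counterexamples (restrictor triples failing the scope): 0.

0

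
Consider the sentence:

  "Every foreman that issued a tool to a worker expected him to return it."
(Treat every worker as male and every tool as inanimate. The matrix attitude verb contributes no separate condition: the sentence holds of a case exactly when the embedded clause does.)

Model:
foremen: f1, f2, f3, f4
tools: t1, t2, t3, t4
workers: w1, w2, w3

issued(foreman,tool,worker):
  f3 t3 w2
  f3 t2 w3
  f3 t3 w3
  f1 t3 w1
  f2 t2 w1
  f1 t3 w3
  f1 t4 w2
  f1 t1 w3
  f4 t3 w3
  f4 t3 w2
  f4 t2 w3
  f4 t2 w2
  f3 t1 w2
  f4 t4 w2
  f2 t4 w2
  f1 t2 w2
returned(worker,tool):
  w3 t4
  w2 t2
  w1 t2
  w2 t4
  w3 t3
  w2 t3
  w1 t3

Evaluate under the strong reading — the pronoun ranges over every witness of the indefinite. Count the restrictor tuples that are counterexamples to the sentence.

"him" takes "a worker" as antecedent and "it" takes "a tool"; both are donkey pronouns co-varying with the restrictor.
Strong reading: for every (f,t,w) with issued(f,t,w), returned(w,t).
Restrictor triples: (f1,t1,w3)→returned(w3,t1) ✗  (f1,t2,w2)→returned(w2,t2) ✓  (f1,t3,w1)→returned(w1,t3) ✓  (f1,t3,w3)→returned(w3,t3) ✓  (f1,t4,w2)→returned(w2,t4) ✓  (f2,t2,w1)→returned(w1,t2) ✓  (f2,t4,w2)→returned(w2,t4) ✓  (f3,t1,w2)→returned(w2,t1) ✗  (f3,t2,w3)→returned(w3,t2) ✗  (f3,t3,w2)→returned(w2,t3) ✓  (f3,t3,w3)→returned(w3,t3) ✓  (f4,t2,w2)→returned(w2,t2) ✓  (f4,t2,w3)→returned(w3,t2) ✗  (f4,t3,w2)→returned(w2,t3) ✓  (f4,t3,w3)→returned(w3,t3) ✓  (f4,t4,w2)→returned(w2,t4) ✓
Counterexamples (restrictor triples failing the scope): 4.

4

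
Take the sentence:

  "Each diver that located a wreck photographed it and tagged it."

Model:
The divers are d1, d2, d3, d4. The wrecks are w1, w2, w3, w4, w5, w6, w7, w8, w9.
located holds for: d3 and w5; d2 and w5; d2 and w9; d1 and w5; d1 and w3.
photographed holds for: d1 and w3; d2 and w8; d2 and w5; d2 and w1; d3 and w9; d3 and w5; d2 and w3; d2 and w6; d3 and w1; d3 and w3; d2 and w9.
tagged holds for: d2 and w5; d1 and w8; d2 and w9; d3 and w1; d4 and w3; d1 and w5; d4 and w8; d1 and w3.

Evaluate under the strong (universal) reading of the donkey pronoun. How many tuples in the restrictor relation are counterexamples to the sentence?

2

"it" takes "a wreck" as antecedent — a donkey pronoun bound across the clause boundary.
Strong reading: for every (d,w) with located(d,w), photographed(d,w) ∧ tagged(d,w).
Restrictor pairs: (d1,w3) ✓  (d1,w5) ✗  (d2,w5) ✓  (d2,w9) ✓  (d3,w5) ✗
Counterexamples (restrictor pairs failing the scope): 2.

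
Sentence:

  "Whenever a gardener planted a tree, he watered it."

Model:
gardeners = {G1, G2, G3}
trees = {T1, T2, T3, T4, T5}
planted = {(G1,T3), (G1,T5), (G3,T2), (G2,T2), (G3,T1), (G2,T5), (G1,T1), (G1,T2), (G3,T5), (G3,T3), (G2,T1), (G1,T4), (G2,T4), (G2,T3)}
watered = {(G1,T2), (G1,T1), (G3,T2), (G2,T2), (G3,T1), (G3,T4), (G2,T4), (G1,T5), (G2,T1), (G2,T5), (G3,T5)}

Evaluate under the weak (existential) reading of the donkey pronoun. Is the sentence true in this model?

True

"it" takes "a tree" as antecedent — a donkey pronoun bound across the clause boundary.
Weak reading: every gardener g with some planted-tree has at least one planted-tree t such that watered(g,t).
Per gardener: G1:✓  G2:✓  G3:✓
Every gardener in the restrictor has a witness.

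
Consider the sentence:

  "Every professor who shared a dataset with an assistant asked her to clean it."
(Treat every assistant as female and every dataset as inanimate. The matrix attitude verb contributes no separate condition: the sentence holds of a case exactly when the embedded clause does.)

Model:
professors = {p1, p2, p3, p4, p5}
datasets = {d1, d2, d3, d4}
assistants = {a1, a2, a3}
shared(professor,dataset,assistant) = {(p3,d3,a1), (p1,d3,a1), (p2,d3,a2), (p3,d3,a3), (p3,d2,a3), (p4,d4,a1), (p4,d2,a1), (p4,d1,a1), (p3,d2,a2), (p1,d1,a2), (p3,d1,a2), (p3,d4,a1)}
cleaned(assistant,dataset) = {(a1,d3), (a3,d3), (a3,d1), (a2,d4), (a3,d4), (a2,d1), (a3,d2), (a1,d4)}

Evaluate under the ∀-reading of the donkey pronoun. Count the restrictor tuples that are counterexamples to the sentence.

"her" takes "an assistant" as antecedent and "it" takes "a dataset"; both are donkey pronouns co-varying with the restrictor.
Strong reading: for every (p,d,a) with shared(p,d,a), cleaned(a,d).
Restrictor triples: (p1,d1,a2)→cleaned(a2,d1) ✓  (p1,d3,a1)→cleaned(a1,d3) ✓  (p2,d3,a2)→cleaned(a2,d3) ✗  (p3,d1,a2)→cleaned(a2,d1) ✓  (p3,d2,a2)→cleaned(a2,d2) ✗  (p3,d2,a3)→cleaned(a3,d2) ✓  (p3,d3,a1)→cleaned(a1,d3) ✓  (p3,d3,a3)→cleaned(a3,d3) ✓  (p3,d4,a1)→cleaned(a1,d4) ✓  (p4,d1,a1)→cleaned(a1,d1) ✗  (p4,d2,a1)→cleaned(a1,d2) ✗  (p4,d4,a1)→cleaned(a1,d4) ✓
Counterexamples (restrictor triples failing the scope): 4.

4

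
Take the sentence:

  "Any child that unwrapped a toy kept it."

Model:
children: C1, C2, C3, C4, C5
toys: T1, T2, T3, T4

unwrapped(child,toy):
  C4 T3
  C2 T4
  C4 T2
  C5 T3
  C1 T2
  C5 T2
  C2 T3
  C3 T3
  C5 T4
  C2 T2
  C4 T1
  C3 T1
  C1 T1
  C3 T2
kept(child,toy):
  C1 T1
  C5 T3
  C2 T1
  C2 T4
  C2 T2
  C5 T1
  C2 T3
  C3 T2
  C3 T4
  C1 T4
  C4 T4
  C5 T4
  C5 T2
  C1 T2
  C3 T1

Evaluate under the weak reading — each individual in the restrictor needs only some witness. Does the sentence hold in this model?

False

"it" takes "a toy" as antecedent — a donkey pronoun bound across the clause boundary.
Weak reading: every child c with some unwrapped-toy has at least one unwrapped-toy t such that kept(c,t).
Per child: C1:✓  C2:✓  C3:✓  C4:✗  C5:✓
C4 has no witness among its unwrapped-toys.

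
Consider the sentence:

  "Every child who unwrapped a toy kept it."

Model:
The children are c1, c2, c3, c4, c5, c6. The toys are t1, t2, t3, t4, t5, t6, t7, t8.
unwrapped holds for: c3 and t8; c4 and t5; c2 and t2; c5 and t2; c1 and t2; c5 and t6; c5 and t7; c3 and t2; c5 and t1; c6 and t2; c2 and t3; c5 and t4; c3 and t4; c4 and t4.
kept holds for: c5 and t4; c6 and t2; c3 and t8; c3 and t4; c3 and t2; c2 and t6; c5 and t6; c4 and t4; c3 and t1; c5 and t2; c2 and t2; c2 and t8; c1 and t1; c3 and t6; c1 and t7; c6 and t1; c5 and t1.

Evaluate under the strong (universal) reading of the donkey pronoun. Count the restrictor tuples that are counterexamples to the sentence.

4

"it" takes "a toy" as antecedent — a donkey pronoun bound across the clause boundary.
Strong reading: for every (c,t) with unwrapped(c,t), kept(c,t).
Restrictor pairs: (c1,t2) ✗  (c2,t2) ✓  (c2,t3) ✗  (c3,t2) ✓  (c3,t4) ✓  (c3,t8) ✓  (c4,t4) ✓  (c4,t5) ✗  (c5,t1) ✓  (c5,t2) ✓  (c5,t4) ✓  (c5,t6) ✓  (c5,t7) ✗  (c6,t2) ✓
Counterexamples (restrictor pairs failing the scope): 4.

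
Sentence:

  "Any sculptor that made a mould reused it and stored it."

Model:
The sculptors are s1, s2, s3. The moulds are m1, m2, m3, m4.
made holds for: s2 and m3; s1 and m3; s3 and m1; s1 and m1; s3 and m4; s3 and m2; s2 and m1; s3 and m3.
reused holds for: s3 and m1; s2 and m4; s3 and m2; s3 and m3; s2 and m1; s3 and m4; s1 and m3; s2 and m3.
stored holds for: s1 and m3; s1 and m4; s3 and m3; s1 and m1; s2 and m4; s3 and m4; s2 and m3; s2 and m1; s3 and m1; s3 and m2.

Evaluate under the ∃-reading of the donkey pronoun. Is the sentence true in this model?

True

"it" takes "a mould" as antecedent — a donkey pronoun bound across the clause boundary.
Weak reading: every sculptor s with some made-mould has at least one made-mould m such that reused(s,m) ∧ stored(s,m).
Per sculptor: s1:✓  s2:✓  s3:✓
Every sculptor in the restrictor has a witness.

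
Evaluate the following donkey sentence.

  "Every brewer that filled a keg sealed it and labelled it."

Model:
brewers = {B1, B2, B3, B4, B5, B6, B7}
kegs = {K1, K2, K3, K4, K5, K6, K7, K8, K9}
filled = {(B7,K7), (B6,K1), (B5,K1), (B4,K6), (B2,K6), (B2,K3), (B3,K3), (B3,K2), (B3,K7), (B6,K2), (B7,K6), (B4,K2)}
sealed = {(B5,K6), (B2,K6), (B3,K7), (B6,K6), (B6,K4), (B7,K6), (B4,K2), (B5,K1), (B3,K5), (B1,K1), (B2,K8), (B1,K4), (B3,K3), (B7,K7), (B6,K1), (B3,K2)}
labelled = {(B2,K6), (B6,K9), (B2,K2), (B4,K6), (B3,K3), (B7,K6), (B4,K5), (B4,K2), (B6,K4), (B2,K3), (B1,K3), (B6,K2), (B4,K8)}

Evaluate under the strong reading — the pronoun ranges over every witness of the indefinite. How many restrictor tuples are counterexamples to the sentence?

8

"it" takes "a keg" as antecedent — a donkey pronoun bound across the clause boundary.
Strong reading: for every (b,k) with filled(b,k), sealed(b,k) ∧ labelled(b,k).
Restrictor pairs: (B2,K3) ✗  (B2,K6) ✓  (B3,K2) ✗  (B3,K3) ✓  (B3,K7) ✗  (B4,K2) ✓  (B4,K6) ✗  (B5,K1) ✗  (B6,K1) ✗  (B6,K2) ✗  (B7,K6) ✓  (B7,K7) ✗
Counterexamples (restrictor pairs failing the scope): 8.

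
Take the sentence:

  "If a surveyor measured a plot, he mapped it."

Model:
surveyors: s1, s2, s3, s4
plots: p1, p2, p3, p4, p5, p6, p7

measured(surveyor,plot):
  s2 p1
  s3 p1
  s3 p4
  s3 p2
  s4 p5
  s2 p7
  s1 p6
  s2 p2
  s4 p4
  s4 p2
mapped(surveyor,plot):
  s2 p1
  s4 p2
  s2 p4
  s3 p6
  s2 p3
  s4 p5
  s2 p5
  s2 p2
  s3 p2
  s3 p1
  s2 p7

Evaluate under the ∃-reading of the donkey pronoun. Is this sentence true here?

"it" takes "a plot" as antecedent — a donkey pronoun bound across the clause boundary.
Weak reading: every surveyor s with some measured-plot has at least one measured-plot p such that mapped(s,p).
Per surveyor: s1:✗  s2:✓  s3:✓  s4:✓
s1 has no witness among its measured-plots.

False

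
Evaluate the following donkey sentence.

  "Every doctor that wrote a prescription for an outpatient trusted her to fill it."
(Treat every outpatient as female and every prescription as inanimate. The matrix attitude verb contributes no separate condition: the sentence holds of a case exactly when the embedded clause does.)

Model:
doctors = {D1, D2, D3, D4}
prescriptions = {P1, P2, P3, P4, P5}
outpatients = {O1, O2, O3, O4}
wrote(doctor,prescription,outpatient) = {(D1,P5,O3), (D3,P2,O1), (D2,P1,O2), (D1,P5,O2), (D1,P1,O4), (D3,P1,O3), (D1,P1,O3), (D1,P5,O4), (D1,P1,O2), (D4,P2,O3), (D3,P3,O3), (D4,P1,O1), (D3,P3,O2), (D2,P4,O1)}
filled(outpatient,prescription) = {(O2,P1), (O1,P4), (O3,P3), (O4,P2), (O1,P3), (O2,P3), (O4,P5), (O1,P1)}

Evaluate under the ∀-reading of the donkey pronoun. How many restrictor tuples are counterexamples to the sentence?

7

"her" takes "an outpatient" as antecedent and "it" takes "a prescription"; both are donkey pronouns co-varying with the restrictor.
Strong reading: for every (d,p,o) with wrote(d,p,o), filled(o,p).
Restrictor triples: (D1,P1,O2)→filled(O2,P1) ✓  (D1,P1,O3)→filled(O3,P1) ✗  (D1,P1,O4)→filled(O4,P1) ✗  (D1,P5,O2)→filled(O2,P5) ✗  (D1,P5,O3)→filled(O3,P5) ✗  (D1,P5,O4)→filled(O4,P5) ✓  (D2,P1,O2)→filled(O2,P1) ✓  (D2,P4,O1)→filled(O1,P4) ✓  (D3,P1,O3)→filled(O3,P1) ✗  (D3,P2,O1)→filled(O1,P2) ✗  (D3,P3,O2)→filled(O2,P3) ✓  (D3,P3,O3)→filled(O3,P3) ✓  (D4,P1,O1)→filled(O1,P1) ✓  (D4,P2,O3)→filled(O3,P2) ✗
Counterexamples (restrictor triples failing the scope): 7.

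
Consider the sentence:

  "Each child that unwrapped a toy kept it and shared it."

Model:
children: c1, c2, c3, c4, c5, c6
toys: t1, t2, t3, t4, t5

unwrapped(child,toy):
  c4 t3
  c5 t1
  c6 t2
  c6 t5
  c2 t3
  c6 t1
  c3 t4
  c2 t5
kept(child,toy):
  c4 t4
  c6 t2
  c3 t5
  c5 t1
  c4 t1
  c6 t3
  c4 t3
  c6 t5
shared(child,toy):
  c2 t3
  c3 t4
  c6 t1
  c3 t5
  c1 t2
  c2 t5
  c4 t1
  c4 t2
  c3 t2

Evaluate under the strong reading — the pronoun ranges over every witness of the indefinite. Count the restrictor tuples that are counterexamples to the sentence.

8

"it" takes "a toy" as antecedent — a donkey pronoun bound across the clause boundary.
Strong reading: for every (c,t) with unwrapped(c,t), kept(c,t) ∧ shared(c,t).
Restrictor pairs: (c2,t3) ✗  (c2,t5) ✗  (c3,t4) ✗  (c4,t3) ✗  (c5,t1) ✗  (c6,t1) ✗  (c6,t2) ✗  (c6,t5) ✗
Counterexamples (restrictor pairs failing the scope): 8.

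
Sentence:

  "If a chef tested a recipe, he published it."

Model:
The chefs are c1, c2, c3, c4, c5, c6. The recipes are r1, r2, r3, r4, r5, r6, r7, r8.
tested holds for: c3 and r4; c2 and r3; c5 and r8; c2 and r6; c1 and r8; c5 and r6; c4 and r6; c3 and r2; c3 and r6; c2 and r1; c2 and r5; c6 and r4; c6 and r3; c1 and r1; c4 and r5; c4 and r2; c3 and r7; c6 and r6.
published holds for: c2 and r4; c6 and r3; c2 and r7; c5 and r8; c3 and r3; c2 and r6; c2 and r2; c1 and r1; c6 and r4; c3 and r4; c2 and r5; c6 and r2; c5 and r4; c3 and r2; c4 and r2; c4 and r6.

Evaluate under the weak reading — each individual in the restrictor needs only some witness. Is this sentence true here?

True

"it" takes "a recipe" as antecedent — a donkey pronoun bound across the clause boundary.
Weak reading: every chef c with some tested-recipe has at least one tested-recipe r such that published(c,r).
Per chef: c1:✓  c2:✓  c3:✓  c4:✓  c5:✓  c6:✓
Every chef in the restrictor has a witness.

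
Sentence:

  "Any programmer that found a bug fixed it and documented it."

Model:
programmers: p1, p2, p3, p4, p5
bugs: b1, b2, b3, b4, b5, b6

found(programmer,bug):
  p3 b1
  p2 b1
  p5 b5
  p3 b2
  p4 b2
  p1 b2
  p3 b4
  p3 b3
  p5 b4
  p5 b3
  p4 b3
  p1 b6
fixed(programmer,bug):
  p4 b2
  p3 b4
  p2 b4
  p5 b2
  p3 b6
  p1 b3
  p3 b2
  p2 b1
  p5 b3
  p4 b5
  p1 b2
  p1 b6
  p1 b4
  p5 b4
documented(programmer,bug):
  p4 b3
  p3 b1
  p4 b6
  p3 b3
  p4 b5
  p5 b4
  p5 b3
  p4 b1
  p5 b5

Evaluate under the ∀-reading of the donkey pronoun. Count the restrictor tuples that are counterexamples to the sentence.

10

"it" takes "a bug" as antecedent — a donkey pronoun bound across the clause boundary.
Strong reading: for every (p,b) with found(p,b), fixed(p,b) ∧ documented(p,b).
Restrictor pairs: (p1,b2) ✗  (p1,b6) ✗  (p2,b1) ✗  (p3,b1) ✗  (p3,b2) ✗  (p3,b3) ✗  (p3,b4) ✗  (p4,b2) ✗  (p4,b3) ✗  (p5,b3) ✓  (p5,b4) ✓  (p5,b5) ✗
Counterexamples (restrictor pairs failing the scope): 10.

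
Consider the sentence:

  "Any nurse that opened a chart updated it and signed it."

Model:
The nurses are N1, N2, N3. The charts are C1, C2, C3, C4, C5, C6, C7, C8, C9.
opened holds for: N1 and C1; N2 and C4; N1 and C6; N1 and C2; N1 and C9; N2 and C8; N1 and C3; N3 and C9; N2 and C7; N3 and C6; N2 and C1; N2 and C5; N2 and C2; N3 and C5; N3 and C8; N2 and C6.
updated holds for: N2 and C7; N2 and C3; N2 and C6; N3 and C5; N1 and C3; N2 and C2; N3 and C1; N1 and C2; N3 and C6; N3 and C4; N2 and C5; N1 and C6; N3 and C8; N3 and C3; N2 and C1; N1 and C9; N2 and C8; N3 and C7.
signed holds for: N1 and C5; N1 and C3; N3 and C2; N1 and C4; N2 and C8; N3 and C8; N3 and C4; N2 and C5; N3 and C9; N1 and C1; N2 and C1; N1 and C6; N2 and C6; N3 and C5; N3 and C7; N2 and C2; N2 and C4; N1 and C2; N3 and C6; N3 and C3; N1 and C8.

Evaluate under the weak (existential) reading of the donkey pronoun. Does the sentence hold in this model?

"it" takes "a chart" as antecedent — a donkey pronoun bound across the clause boundary.
Weak reading: every nurse n with some opened-chart has at least one opened-chart c such that updated(n,c) ∧ signed(n,c).
Per nurse: N1:✓  N2:✓  N3:✓
Every nurse in the restrictor has a witness.

True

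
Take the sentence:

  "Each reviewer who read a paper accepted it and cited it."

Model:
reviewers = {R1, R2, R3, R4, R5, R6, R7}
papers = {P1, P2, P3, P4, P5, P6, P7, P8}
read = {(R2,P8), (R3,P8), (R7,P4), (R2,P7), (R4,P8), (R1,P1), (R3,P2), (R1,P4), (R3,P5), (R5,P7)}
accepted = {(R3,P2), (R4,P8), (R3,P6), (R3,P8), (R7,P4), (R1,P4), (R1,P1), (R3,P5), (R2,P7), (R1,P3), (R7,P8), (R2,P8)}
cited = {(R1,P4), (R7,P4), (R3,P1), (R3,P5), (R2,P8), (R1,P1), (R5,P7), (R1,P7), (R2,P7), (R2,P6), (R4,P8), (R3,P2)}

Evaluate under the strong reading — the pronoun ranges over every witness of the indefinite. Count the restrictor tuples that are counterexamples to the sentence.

2

"it" takes "a paper" as antecedent — a donkey pronoun bound across the clause boundary.
Strong reading: for every (r,p) with read(r,p), accepted(r,p) ∧ cited(r,p).
Restrictor pairs: (R1,P1) ✓  (R1,P4) ✓  (R2,P7) ✓  (R2,P8) ✓  (R3,P2) ✓  (R3,P5) ✓  (R3,P8) ✗  (R4,P8) ✓  (R5,P7) ✗  (R7,P4) ✓
Counterexamples (restrictor pairs failing the scope): 2.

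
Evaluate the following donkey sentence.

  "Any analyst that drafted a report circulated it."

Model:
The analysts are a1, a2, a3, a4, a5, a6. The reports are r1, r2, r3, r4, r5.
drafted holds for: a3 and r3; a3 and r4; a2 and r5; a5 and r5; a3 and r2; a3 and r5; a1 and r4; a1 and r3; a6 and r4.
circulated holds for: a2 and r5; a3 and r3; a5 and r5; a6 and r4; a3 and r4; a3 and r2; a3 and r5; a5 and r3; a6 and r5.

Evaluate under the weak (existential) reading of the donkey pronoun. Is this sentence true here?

"it" takes "a report" as antecedent — a donkey pronoun bound across the clause boundary.
Weak reading: every analyst a with some drafted-report has at least one drafted-report r such that circulated(a,r).
Per analyst: a1:✗  a2:✓  a3:✓  a5:✓  a6:✓
a1 has no witness among its drafted-reports.

False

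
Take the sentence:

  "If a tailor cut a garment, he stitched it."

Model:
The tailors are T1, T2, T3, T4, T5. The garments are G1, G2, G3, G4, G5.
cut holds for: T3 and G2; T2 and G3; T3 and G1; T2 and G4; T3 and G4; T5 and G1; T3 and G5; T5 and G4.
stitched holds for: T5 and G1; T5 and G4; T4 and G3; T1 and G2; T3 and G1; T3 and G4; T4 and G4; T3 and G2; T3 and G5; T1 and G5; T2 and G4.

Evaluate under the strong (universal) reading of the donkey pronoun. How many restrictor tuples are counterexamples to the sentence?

"it" takes "a garment" as antecedent — a donkey pronoun bound across the clause boundary.
Strong reading: for every (t,g) with cut(t,g), stitched(t,g).
Restrictor pairs: (T2,G3) ✗  (T2,G4) ✓  (T3,G1) ✓  (T3,G2) ✓  (T3,G4) ✓  (T3,G5) ✓  (T5,G1) ✓  (T5,G4) ✓
Counterexamples (restrictor pairs failing the scope): 1.

1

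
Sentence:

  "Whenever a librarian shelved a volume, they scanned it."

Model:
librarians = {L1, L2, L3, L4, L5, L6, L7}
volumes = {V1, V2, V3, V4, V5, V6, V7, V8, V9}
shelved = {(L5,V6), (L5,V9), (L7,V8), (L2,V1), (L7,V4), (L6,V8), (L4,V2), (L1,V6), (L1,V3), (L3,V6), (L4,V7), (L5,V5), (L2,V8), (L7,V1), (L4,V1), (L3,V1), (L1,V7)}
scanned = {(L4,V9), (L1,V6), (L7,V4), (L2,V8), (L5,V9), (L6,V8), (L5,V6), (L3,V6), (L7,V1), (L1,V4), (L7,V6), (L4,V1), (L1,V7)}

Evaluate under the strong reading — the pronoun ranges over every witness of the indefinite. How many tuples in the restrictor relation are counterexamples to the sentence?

"it" takes "a volume" as antecedent — a donkey pronoun bound across the clause boundary.
Strong reading: for every (l,v) with shelved(l,v), scanned(l,v).
Restrictor pairs: (L1,V3) ✗  (L1,V6) ✓  (L1,V7) ✓  (L2,V1) ✗  (L2,V8) ✓  (L3,V1) ✗  (L3,V6) ✓  (L4,V1) ✓  (L4,V2) ✗  (L4,V7) ✗  (L5,V5) ✗  (L5,V6) ✓  (L5,V9) ✓  (L6,V8) ✓  (L7,V1) ✓  (L7,V4) ✓  (L7,V8) ✗
Counterexamples (restrictor pairs failing the scope): 7.

7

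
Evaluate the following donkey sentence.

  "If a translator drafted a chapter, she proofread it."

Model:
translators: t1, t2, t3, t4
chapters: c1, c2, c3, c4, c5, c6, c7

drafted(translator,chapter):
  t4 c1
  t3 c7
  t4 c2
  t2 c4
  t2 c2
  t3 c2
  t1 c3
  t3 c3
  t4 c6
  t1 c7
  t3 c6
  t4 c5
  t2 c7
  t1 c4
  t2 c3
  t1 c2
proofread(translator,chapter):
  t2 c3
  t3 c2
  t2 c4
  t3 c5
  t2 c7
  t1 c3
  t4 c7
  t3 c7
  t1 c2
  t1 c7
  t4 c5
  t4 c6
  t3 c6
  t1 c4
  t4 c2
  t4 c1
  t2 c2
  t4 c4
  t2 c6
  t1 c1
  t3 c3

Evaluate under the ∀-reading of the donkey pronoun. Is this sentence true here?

"it" takes "a chapter" as antecedent — a donkey pronoun bound across the clause boundary.
Strong reading: for every (t,c) with drafted(t,c), proofread(t,c).
Restrictor pairs: (t1,c2) ✓  (t1,c3) ✓  (t1,c4) ✓  (t1,c7) ✓  (t2,c2) ✓  (t2,c3) ✓  (t2,c4) ✓  (t2,c7) ✓  (t3,c2) ✓  (t3,c3) ✓  (t3,c6) ✓  (t3,c7) ✓  (t4,c1) ✓  (t4,c2) ✓  (t4,c5) ✓  (t4,c6) ✓
Every restrictor pair satisfies the scope.

True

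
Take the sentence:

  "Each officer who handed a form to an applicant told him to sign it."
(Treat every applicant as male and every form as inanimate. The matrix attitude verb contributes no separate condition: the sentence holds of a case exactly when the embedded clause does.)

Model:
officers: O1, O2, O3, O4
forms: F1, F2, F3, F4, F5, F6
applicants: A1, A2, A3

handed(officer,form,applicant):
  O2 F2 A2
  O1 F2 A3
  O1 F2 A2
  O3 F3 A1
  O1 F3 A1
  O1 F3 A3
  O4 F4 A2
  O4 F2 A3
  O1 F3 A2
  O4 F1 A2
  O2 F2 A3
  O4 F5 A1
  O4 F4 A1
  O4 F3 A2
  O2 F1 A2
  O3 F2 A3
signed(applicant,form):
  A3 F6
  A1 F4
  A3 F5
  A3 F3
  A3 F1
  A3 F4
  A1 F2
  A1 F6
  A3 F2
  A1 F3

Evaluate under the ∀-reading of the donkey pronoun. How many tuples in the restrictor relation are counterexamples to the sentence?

"him" takes "an applicant" as antecedent and "it" takes "a form"; both are donkey pronouns co-varying with the restrictor.
Strong reading: for every (o,f,a) with handed(o,f,a), signed(a,f).
Restrictor triples: (O1,F2,A2)→signed(A2,F2) ✗  (O1,F2,A3)→signed(A3,F2) ✓  (O1,F3,A1)→signed(A1,F3) ✓  (O1,F3,A2)→signed(A2,F3) ✗  (O1,F3,A3)→signed(A3,F3) ✓  (O2,F1,A2)→signed(A2,F1) ✗  (O2,F2,A2)→signed(A2,F2) ✗  (O2,F2,A3)→signed(A3,F2) ✓  (O3,F2,A3)→signed(A3,F2) ✓  (O3,F3,A1)→signed(A1,F3) ✓  (O4,F1,A2)→signed(A2,F1) ✗  (O4,F2,A3)→signed(A3,F2) ✓  (O4,F3,A2)→signed(A2,F3) ✗  (O4,F4,A1)→signed(A1,F4) ✓  (O4,F4,A2)→signed(A2,F4) ✗  (O4,F5,A1)→signed(A1,F5) ✗
Counterexamples (restrictor triples failing the scope): 8.

8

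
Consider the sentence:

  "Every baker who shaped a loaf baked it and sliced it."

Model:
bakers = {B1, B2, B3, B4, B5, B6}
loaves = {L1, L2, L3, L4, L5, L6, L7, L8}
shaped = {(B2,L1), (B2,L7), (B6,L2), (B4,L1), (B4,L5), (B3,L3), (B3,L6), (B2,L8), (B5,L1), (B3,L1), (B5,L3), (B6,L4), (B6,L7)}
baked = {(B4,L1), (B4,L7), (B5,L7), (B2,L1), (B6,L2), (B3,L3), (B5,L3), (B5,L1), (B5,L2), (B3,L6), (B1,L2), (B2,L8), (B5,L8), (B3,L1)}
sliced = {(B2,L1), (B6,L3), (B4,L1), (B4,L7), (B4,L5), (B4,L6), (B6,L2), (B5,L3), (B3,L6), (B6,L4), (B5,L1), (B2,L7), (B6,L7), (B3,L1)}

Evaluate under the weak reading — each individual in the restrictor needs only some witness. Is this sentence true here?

True

"it" takes "a loaf" as antecedent — a donkey pronoun bound across the clause boundary.
Weak reading: every baker b with some shaped-loaf has at least one shaped-loaf l such that baked(b,l) ∧ sliced(b,l).
Per baker: B2:✓  B3:✓  B4:✓  B5:✓  B6:✓
Every baker in the restrictor has a witness.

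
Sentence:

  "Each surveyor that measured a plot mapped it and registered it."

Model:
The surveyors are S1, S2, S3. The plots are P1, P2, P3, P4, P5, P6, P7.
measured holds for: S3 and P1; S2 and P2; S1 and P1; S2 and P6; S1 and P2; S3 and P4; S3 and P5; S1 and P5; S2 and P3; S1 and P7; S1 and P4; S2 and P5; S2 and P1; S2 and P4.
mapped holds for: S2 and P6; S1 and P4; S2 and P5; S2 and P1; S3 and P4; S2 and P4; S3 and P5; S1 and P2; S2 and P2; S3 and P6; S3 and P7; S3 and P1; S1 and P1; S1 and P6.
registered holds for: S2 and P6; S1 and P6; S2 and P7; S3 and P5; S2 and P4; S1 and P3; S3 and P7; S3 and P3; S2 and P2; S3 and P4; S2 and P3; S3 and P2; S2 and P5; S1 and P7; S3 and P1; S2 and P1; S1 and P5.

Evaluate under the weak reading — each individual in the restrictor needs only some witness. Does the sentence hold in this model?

"it" takes "a plot" as antecedent — a donkey pronoun bound across the clause boundary.
Weak reading: every surveyor s with some measured-plot has at least one measured-plot p such that mapped(s,p) ∧ registered(s,p).
Per surveyor: S1:✗  S2:✓  S3:✓
S1 has no witness among its measured-plots.

False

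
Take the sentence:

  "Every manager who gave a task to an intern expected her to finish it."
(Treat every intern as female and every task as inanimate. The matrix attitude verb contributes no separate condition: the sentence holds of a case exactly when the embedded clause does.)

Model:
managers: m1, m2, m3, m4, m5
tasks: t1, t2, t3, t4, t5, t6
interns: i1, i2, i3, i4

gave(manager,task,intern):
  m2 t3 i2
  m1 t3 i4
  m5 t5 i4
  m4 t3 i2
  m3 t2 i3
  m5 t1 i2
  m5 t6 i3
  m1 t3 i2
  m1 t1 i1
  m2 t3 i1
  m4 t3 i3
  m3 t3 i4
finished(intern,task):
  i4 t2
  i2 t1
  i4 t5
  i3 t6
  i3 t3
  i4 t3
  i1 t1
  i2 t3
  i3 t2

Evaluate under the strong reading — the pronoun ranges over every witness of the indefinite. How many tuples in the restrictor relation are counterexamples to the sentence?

1

"her" takes "an intern" as antecedent and "it" takes "a task"; both are donkey pronouns co-varying with the restrictor.
Strong reading: for every (m,t,i) with gave(m,t,i), finished(i,t).
Restrictor triples: (m1,t1,i1)→finished(i1,t1) ✓  (m1,t3,i2)→finished(i2,t3) ✓  (m1,t3,i4)→finished(i4,t3) ✓  (m2,t3,i1)→finished(i1,t3) ✗  (m2,t3,i2)→finished(i2,t3) ✓  (m3,t2,i3)→finished(i3,t2) ✓  (m3,t3,i4)→finished(i4,t3) ✓  (m4,t3,i2)→finished(i2,t3) ✓  (m4,t3,i3)→finished(i3,t3) ✓  (m5,t1,i2)→finished(i2,t1) ✓  (m5,t5,i4)→finished(i4,t5) ✓  (m5,t6,i3)→finished(i3,t6) ✓
Counterexamples (restrictor triples failing the scope): 1.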